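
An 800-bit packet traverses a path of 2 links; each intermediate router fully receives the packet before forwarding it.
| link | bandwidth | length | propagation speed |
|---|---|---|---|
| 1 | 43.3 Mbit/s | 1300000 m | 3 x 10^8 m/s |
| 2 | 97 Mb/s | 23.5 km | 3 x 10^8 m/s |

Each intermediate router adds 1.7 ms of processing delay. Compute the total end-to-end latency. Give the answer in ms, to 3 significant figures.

Transmission delays (L/R per hop): 0.0184758, 0.00824742 ms; sum = 0.0267232 ms.
Propagation delays (d/s per hop): 4.33333, 0.0783333 ms; sum = 4.41167 ms.
Processing at 1 router(s): 1 × 1.7 ms = 1.7 ms.
End-to-end = 6.14 ms.

6.14 ms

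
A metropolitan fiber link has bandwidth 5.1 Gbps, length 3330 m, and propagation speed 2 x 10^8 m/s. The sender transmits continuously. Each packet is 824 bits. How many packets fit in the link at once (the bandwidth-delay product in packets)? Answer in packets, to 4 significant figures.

103.1 packets

Propagation delay = 3330 / 200000000 = 1.665e-05 s.
BDP = R × t_prop = 5100000000 × 1.665e-05 = 84915 bits.
In packets of 824 bits: 103.1 packets.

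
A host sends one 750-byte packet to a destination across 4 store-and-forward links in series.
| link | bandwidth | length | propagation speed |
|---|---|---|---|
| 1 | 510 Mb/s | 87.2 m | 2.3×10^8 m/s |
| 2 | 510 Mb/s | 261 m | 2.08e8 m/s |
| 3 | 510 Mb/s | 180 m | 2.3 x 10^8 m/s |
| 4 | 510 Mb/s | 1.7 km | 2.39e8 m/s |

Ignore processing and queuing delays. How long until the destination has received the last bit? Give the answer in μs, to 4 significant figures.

L = 750 × 8 = 6000 bits.
Transmission delay per hop = L/R = 6000/510000000 = 11.7647 μs; 4 hops → 47.0588 μs.
Propagation delays (d/s per hop): 0.37913, 1.25481, 0.782609, 7.11297 μs; sum = 9.52952 μs.
End-to-end = 56.59 μs.

56.59 μs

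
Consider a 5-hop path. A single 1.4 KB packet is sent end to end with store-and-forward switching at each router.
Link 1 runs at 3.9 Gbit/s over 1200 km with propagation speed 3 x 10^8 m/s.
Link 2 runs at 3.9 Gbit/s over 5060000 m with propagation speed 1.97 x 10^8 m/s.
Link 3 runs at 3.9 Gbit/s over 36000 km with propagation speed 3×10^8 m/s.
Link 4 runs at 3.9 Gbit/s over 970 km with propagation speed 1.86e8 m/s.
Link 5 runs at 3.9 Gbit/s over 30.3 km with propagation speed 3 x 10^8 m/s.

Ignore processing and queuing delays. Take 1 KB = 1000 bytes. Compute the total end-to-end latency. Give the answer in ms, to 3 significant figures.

155 ms

L = 11200 bits.
Transmission delay per hop = L/R = 11200/3900000000 = 0.00287179 ms; 5 hops → 0.014359 ms.
Propagation delays (d/s per hop): 4, 25.6853, 120, 5.21505, 0.101 ms; sum = 155.001 ms.
End-to-end = 155 ms.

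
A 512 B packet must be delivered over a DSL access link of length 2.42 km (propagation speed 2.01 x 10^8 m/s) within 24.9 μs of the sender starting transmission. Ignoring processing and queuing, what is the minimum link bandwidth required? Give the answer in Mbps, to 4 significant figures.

318.5 Mbps

L = 4096 bits.
Propagation delay = 2420 / 2.01e+08 = 12.0398 μs.
Transmission budget = 24.9 − 12.0398 = 12.8602 μs.
R ≥ L / t_tx = 4096 bits / 1.28602e-05 s = 318.5 Mbps.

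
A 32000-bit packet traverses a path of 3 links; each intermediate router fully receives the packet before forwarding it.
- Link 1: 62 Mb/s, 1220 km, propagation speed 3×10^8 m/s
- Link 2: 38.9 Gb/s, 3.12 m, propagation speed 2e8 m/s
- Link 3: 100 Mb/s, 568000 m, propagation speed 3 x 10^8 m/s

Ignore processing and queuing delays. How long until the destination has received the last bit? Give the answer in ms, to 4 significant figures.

6.797 ms

Transmission delays (L/R per hop): 0.516129, 0.000822622, 0.32 ms; sum = 0.836952 ms.
Propagation delays (d/s per hop): 4.06667, 1.56e-05, 1.89333 ms; sum = 5.96002 ms.
End-to-end = 6.797 ms.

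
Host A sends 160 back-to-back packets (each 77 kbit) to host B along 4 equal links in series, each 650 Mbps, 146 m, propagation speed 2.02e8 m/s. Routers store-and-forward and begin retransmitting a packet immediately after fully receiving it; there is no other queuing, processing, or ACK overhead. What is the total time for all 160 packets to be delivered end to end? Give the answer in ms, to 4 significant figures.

Per-hop transmission t_tx = L/R = 77000/650000000 = 0.118462 ms.
Per-hop propagation t_prop = 146/202000000 = 0.000722772 ms.
Pipeline fill: first packet needs 4·t_tx to clear all hops; remaining 159 packets each add one t_tx.
Total = (4+160-1)·t_tx + 4·t_prop = 163·0.118462 + 4·0.000722772 = 19.31 ms.

19.31 ms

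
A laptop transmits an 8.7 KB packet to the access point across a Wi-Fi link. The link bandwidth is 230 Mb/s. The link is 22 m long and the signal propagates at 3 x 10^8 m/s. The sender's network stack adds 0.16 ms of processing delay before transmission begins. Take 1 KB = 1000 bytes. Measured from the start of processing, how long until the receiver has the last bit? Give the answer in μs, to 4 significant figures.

L = 69600 bits.
Transmission delay = L/R = 69600 / 230000000 = 302.609 μs.
Propagation delay = d/s = 22 m / 300000000 m/s = 0.0733333 μs.
Plus processing delay 0.16 ms = 160 μs.
Total = 462.7 μs.

462.7 μs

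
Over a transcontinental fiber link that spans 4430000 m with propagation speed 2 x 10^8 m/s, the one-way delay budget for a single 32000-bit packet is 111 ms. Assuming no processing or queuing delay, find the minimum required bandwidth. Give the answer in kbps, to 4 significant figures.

Propagation delay = 4430000 / 200000000 = 22.15 ms.
Transmission budget = 111 − 22.15 = 88.85 ms.
R ≥ L / t_tx = 32000 bits / 0.08885 s = 360.2 kbps.

360.2 kbps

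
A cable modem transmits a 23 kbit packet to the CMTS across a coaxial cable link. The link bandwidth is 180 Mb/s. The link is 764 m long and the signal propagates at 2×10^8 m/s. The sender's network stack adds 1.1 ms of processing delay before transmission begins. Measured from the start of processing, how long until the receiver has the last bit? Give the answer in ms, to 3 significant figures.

L = 23000 bits.
Transmission delay = L/R = 23000 / 180000000 = 0.127778 ms.
Propagation delay = d/s = 764 m / 200000000 m/s = 0.00382 ms.
Plus processing delay 1.1 ms = 1.1 ms.
Total = 1.23 ms.

1.23 ms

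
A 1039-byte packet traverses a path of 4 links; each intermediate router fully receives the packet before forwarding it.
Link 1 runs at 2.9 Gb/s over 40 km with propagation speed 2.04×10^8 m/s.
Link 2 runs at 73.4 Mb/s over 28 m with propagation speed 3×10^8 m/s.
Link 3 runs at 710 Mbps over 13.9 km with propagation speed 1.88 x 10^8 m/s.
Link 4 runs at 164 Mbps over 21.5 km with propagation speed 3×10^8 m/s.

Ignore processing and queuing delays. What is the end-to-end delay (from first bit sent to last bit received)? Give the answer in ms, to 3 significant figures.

0.520 ms

L = 1039 × 8 = 8312 bits.
Transmission delays (L/R per hop): 0.00286621, 0.113243, 0.011707, 0.0506829 ms; sum = 0.178499 ms.
Propagation delays (d/s per hop): 0.196078, 9.33333e-05, 0.0739362, 0.0716667 ms; sum = 0.341775 ms.
End-to-end = 0.520 ms.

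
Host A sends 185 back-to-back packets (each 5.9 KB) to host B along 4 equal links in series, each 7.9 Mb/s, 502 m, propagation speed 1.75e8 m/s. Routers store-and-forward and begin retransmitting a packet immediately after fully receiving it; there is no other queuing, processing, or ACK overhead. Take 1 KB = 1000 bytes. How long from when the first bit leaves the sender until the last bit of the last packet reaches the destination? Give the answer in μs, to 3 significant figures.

Per-hop transmission t_tx = L/R = 47200/7900000 = 5974.68 μs.
Per-hop propagation t_prop = 502/175000000 = 2.86857 μs.
Pipeline fill: first packet needs 4·t_tx to clear all hops; remaining 184 packets each add one t_tx.
Total = (4+185-1)·t_tx + 4·t_prop = 188·5974.68 + 4·2.86857 = 1120000 μs.

1120000 μs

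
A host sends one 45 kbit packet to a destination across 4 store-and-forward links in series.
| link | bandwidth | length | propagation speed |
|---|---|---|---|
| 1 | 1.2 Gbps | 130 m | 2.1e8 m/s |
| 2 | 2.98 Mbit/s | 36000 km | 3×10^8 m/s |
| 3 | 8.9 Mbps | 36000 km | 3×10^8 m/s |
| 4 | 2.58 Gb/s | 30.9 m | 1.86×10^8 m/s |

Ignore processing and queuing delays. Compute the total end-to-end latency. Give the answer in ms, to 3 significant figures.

260 ms

L = 45000 bits.
Transmission delays (L/R per hop): 0.0375, 15.1007, 5.05618, 0.0174419 ms; sum = 20.2118 ms.
Propagation delays (d/s per hop): 0.000619048, 120, 120, 0.000166129 ms; sum = 240.001 ms.
End-to-end = 260 ms.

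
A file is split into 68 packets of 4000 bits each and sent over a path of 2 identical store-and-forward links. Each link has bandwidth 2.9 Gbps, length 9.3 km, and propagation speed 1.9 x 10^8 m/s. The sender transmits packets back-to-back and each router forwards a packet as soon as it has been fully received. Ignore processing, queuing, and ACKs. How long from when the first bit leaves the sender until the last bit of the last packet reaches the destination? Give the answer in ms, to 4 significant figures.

Per-hop transmission t_tx = L/R = 4000/2900000000 = 0.00137931 ms.
Per-hop propagation t_prop = 9300/190000000 = 0.0489474 ms.
Pipeline fill: first packet needs 2·t_tx to clear all hops; remaining 67 packets each add one t_tx.
Total = (2+68-1)·t_tx + 2·t_prop = 69·0.00137931 + 2·0.0489474 = 0.1931 ms.

0.1931 ms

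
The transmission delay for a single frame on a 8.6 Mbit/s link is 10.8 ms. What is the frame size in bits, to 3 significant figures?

92900 bits

L = R × t_tx = 8600000 b/s × 0.0108 s = 92880 bits.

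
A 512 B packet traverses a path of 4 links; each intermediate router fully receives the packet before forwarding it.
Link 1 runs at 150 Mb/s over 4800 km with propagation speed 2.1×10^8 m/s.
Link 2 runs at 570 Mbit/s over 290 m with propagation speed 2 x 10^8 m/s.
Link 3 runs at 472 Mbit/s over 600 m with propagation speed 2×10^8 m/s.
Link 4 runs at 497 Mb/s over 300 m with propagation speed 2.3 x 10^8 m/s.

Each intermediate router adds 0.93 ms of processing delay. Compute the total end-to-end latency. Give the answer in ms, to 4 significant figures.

L = 512 × 8 = 4096 bits.
Transmission delays (L/R per hop): 0.0273067, 0.00718596, 0.00867797, 0.00824145 ms; sum = 0.051412 ms.
Propagation delays (d/s per hop): 22.8571, 0.00145, 0.003, 0.00130435 ms; sum = 22.8629 ms.
Processing at 3 router(s): 3 × 0.93 ms = 2.79 ms.
End-to-end = 25.70 ms.

25.70 ms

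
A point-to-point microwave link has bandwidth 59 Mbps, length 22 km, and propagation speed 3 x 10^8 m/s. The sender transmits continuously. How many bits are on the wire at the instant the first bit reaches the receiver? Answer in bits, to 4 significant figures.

Propagation delay = 22000 / 300000000 = 7.33333e-05 s.
BDP = R × t_prop = 59000000 × 7.33333e-05 = 4326.67 bits.

4327 bits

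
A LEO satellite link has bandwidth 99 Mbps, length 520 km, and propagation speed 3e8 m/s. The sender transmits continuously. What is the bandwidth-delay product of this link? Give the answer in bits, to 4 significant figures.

171600 bits

Propagation delay = 520000 / 300000000 = 0.00173333 s.
BDP = R × t_prop = 99000000 × 0.00173333 = 171600 bits.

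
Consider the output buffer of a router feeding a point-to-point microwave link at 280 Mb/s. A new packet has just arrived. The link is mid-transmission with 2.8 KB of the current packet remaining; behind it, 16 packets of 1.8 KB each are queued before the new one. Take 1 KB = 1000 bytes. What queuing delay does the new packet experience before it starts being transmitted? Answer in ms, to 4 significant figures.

0.9029 ms

Each queued packet: L/R = 14400/280000000 = 0.0514286 ms.
16 queued → 0.822857 ms.
Plus remaining 22400 bits of current packet: 0.08 ms.
Queuing delay = 0.9029 ms.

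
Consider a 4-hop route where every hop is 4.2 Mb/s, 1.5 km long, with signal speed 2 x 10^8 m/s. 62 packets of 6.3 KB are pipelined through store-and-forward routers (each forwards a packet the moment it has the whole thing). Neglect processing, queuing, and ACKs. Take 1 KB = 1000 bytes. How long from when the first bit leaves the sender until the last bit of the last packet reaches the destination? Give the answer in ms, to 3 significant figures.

Per-hop transmission t_tx = L/R = 50400/4200000 = 12 ms.
Per-hop propagation t_prop = 1500/200000000 = 0.0075 ms.
Pipeline fill: first packet needs 4·t_tx to clear all hops; remaining 61 packets each add one t_tx.
Total = (4+62-1)·t_tx + 4·t_prop = 65·12 + 4·0.0075 = 780 ms.

780 ms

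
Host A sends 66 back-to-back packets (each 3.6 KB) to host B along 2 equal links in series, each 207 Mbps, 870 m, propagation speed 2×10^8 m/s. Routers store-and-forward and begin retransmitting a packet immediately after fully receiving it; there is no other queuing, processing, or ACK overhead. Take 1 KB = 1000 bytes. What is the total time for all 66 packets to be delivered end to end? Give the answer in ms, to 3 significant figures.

Per-hop transmission t_tx = L/R = 28800/207000000 = 0.13913 ms.
Per-hop propagation t_prop = 870/200000000 = 0.00435 ms.
Pipeline fill: first packet needs 2·t_tx to clear all hops; remaining 65 packets each add one t_tx.
Total = (2+66-1)·t_tx + 2·t_prop = 67·0.13913 + 2·0.00435 = 9.33 ms.

9.33 ms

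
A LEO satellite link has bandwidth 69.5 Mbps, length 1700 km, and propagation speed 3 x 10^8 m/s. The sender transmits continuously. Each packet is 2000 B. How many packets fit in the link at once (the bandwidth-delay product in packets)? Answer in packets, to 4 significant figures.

24.61 packets

Propagation delay = 1700000 / 300000000 = 0.00566667 s.
BDP = R × t_prop = 69500000 × 0.00566667 = 393833 bits.
In packets of 16000 bits: 24.61 packets.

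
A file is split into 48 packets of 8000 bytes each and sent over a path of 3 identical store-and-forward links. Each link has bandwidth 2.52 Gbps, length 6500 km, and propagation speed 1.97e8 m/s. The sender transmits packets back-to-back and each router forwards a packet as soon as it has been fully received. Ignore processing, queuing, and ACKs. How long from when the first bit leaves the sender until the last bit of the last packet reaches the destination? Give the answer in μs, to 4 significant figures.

Per-hop transmission t_tx = L/R = 64000/2520000000 = 25.3968 μs.
Per-hop propagation t_prop = 6500000/197000000 = 32994.9 μs.
Pipeline fill: first packet needs 3·t_tx to clear all hops; remaining 47 packets each add one t_tx.
Total = (3+48-1)·t_tx + 3·t_prop = 50·25.3968 + 3·32994.9 = 100300 μs.

100300 μs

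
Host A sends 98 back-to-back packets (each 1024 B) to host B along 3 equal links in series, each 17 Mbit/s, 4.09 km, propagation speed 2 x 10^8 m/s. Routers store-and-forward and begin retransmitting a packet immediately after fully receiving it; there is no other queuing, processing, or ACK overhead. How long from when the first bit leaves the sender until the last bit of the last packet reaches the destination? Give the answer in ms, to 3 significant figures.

48.2 ms

Per-hop transmission t_tx = L/R = 8192/17000000 = 0.481882 ms.
Per-hop propagation t_prop = 4090/200000000 = 0.02045 ms.
Pipeline fill: first packet needs 3·t_tx to clear all hops; remaining 97 packets each add one t_tx.
Total = (3+98-1)·t_tx + 3·t_prop = 100·0.481882 + 3·0.02045 = 48.2 ms.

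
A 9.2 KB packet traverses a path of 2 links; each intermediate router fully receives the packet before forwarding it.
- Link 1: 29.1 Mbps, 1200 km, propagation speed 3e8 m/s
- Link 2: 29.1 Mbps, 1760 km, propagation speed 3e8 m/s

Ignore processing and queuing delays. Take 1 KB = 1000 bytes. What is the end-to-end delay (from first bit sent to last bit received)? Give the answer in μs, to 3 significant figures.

14900 μs

L = 73600 bits.
Transmission delay per hop = L/R = 73600/29100000 = 2529.21 μs; 2 hops → 5058.42 μs.
Propagation delays (d/s per hop): 4000, 5866.67 μs; sum = 9866.67 μs.
End-to-end = 14900 μs.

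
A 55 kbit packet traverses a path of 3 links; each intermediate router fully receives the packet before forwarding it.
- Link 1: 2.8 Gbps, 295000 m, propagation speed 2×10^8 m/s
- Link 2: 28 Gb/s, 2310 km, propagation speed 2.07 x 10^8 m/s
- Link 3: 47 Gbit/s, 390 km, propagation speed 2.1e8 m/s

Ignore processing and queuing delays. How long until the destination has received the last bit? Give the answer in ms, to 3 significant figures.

L = 55000 bits.
Transmission delays (L/R per hop): 0.0196429, 0.00196429, 0.00117021 ms; sum = 0.0227774 ms.
Propagation delays (d/s per hop): 1.475, 11.1594, 1.85714 ms; sum = 14.4916 ms.
End-to-end = 14.5 ms.

14.5 ms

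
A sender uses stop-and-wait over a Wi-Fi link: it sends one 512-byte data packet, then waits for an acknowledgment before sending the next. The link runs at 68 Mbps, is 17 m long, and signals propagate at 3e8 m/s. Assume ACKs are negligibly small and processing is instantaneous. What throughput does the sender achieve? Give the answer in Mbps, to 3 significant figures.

t_tx = L/R = 4096/68000000 = 6.02353e-05 s.
t_prop = 17/300000000 = 5.66667e-08 s; RTT = 1.13333e-07 s.
Cycle = t_tx + RTT = 6.03486e-05 s.
Throughput = L / cycle = 4096 / 6.03486e-05 = 67.9 Mbps.

67.9 Mbps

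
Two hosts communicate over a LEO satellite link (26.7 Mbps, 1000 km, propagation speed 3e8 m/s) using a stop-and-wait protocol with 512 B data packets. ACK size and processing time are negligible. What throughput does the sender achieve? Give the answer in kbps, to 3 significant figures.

601 kbps

t_tx = L/R = 4096/26700000 = 0.000153408 s.
t_prop = 1000000/300000000 = 0.00333333 s; RTT = 0.00666667 s.
Cycle = t_tx + RTT = 0.00682007 s.
Throughput = L / cycle = 4096 / 0.00682007 = 601 kbps.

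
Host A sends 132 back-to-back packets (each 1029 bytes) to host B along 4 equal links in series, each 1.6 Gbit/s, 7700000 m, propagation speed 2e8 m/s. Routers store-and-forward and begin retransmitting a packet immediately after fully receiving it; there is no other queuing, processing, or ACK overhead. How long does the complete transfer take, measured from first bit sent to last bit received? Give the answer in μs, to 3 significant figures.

155000 μs

Per-hop transmission t_tx = L/R = 8232/1600000000 = 5.145 μs.
Per-hop propagation t_prop = 7700000/200000000 = 38500 μs.
Pipeline fill: first packet needs 4·t_tx to clear all hops; remaining 131 packets each add one t_tx.
Total = (4+132-1)·t_tx + 4·t_prop = 135·5.145 + 4·38500 = 155000 μs.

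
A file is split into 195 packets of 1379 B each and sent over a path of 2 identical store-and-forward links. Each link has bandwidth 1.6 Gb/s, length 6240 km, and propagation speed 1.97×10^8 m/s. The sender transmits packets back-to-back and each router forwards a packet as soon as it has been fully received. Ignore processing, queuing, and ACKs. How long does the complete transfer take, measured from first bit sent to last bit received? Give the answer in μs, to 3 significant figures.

Per-hop transmission t_tx = L/R = 11032/1600000000 = 6.895 μs.
Per-hop propagation t_prop = 6240000/197000000 = 31675.1 μs.
Pipeline fill: first packet needs 2·t_tx to clear all hops; remaining 194 packets each add one t_tx.
Total = (2+195-1)·t_tx + 2·t_prop = 196·6.895 + 2·31675.1 = 64700 μs.

64700 μs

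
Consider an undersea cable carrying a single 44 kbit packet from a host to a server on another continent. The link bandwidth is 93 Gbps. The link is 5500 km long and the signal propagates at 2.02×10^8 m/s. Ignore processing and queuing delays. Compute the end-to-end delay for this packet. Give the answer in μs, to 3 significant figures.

27200 μs

L = 44000 bits.
Transmission delay = L/R = 44000 / 93000000000 = 0.473118 μs.
Propagation delay = d/s = 5500000 m / 202000000 m/s = 27227.7 μs.
Total = 27200 μs.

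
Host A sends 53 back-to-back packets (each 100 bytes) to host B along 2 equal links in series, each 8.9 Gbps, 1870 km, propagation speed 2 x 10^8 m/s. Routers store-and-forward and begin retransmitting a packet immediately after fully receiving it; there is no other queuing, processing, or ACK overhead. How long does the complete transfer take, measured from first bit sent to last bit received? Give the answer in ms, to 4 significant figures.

18.70 ms

Per-hop transmission t_tx = L/R = 800/8900000000 = 8.98876e-05 ms.
Per-hop propagation t_prop = 1870000/200000000 = 9.35 ms.
Pipeline fill: first packet needs 2·t_tx to clear all hops; remaining 52 packets each add one t_tx.
Total = (2+53-1)·t_tx + 2·t_prop = 54·8.98876e-05 + 2·9.35 = 18.70 ms.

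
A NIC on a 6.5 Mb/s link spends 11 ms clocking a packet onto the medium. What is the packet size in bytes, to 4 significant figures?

8938 bytes

L = R × t_tx = 6500000 b/s × 0.011 s = 71500 bits.
In bytes: 71500 / 8 = 8938 bytes.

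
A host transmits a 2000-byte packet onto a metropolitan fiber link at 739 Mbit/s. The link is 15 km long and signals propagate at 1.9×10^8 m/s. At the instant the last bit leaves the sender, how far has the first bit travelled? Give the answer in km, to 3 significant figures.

t_tx = L/R = 16000/739000000 = 2.16509e-05 s.
Distance = s × t_tx = 190000000 × 2.16509e-05 = 4.11 km.

4.11 km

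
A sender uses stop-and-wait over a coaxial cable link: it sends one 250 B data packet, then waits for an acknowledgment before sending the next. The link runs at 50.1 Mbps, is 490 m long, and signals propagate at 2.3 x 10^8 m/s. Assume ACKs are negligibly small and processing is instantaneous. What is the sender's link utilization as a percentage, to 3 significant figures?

t_tx = L/R = 2000/50100000 = 3.99202e-05 s.
t_prop = 490/2.3e+08 = 2.13043e-06 s; RTT = 4.26087e-06 s.
Cycle = t_tx + RTT = 4.4181e-05 s.
Utilization = t_tx / cycle = 3.99202e-05/4.4181e-05 = 90.4 %.

90.4 %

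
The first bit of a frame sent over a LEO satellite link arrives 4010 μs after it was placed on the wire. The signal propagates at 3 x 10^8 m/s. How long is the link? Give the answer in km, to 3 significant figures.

1200 km

d = s × t_prop = 300000000 × 0.00401 = 1200 km.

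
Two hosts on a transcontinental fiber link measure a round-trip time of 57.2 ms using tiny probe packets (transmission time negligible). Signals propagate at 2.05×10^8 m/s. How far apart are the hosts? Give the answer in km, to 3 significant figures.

One-way propagation = RTT/2 = 28.6 ms.
d = s × t = 2.05e+08 × 0.0286 = 5860 km.

5860 km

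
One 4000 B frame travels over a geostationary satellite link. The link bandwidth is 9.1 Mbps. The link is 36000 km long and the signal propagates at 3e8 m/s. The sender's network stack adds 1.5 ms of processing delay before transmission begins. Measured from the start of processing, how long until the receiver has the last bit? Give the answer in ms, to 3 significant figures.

L = 4000 × 8 = 32000 bits.
Transmission delay = L/R = 32000 / 9100000 = 3.51648 ms.
Propagation delay = d/s = 36000000 m / 300000000 m/s = 120 ms.
Plus processing delay 1.5 ms = 1.5 ms.
Total = 125 ms.

125 ms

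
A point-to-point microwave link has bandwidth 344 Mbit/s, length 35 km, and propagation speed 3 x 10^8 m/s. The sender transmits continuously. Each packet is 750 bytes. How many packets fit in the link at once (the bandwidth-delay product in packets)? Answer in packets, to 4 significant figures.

Propagation delay = 35000 / 300000000 = 0.000116667 s.
BDP = R × t_prop = 344000000 × 0.000116667 = 40133.3 bits.
In packets of 6000 bits: 6.689 packets.

6.689 packets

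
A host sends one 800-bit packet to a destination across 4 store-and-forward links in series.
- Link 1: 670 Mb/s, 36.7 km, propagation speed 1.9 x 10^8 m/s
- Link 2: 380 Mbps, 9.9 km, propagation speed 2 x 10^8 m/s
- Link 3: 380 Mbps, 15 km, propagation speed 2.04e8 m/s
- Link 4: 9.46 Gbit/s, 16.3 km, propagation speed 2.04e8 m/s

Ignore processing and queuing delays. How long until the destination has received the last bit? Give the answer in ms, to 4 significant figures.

0.4016 ms

Transmission delays (L/R per hop): 0.00119403, 0.00210526, 0.00210526, 8.45666e-05 ms; sum = 0.00548912 ms.
Propagation delays (d/s per hop): 0.193158, 0.0495, 0.0735294, 0.079902 ms; sum = 0.396089 ms.
End-to-end = 0.4016 ms.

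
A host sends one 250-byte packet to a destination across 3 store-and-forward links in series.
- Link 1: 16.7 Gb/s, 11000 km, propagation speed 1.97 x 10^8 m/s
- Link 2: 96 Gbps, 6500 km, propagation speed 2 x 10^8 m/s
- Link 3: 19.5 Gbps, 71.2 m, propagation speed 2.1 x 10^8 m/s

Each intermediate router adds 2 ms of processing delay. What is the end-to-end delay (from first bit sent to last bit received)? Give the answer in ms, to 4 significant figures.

L = 250 × 8 = 2000 bits.
Transmission delays (L/R per hop): 0.00011976, 2.08333e-05, 0.000102564 ms; sum = 0.000243158 ms.
Propagation delays (d/s per hop): 55.8376, 32.5, 0.000339048 ms; sum = 88.3379 ms.
Processing at 2 router(s): 2 × 2 ms = 4 ms.
End-to-end = 92.34 ms.

92.34 ms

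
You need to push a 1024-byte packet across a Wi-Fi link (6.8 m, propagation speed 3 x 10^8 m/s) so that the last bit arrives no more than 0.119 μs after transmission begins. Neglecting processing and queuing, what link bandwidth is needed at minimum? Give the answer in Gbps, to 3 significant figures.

85.0 Gbps

L = 8192 bits.
Propagation delay = 6.8 / 300000000 = 0.0226667 μs.
Transmission budget = 0.119 − 0.0226667 = 0.0963333 μs.
R ≥ L / t_tx = 8192 bits / 9.63333e-08 s = 85.0 Gbps.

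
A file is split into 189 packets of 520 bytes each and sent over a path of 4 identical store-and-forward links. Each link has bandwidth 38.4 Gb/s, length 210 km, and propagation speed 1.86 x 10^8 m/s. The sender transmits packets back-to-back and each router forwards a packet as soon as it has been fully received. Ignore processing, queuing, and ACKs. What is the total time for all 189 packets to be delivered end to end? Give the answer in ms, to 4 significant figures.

Per-hop transmission t_tx = L/R = 4160/38400000000 = 0.000108333 ms.
Per-hop propagation t_prop = 210000/186000000 = 1.12903 ms.
Pipeline fill: first packet needs 4·t_tx to clear all hops; remaining 188 packets each add one t_tx.
Total = (4+189-1)·t_tx + 4·t_prop = 192·0.000108333 + 4·1.12903 = 4.537 ms.

4.537 ms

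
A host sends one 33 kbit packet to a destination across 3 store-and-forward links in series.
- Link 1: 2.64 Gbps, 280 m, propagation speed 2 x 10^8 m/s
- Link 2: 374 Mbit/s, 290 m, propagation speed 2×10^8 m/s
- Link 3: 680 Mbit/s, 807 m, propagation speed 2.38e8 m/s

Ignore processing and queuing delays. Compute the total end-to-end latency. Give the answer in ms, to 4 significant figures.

L = 33000 bits.
Transmission delays (L/R per hop): 0.0125, 0.0882353, 0.0485294 ms; sum = 0.149265 ms.
Propagation delays (d/s per hop): 0.0014, 0.00145, 0.00339076 ms; sum = 0.00624076 ms.
End-to-end = 0.1555 ms.

0.1555 ms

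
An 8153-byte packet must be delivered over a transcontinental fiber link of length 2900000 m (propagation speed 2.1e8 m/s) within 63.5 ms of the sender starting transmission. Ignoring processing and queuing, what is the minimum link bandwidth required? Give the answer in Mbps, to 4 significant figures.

L = 65224 bits.
Propagation delay = 2900000 / 210000000 = 13.8095 ms.
Transmission budget = 63.5 − 13.8095 = 49.6905 ms.
R ≥ L / t_tx = 65224 bits / 0.0496905 s = 1.313 Mbps.

1.313 Mbps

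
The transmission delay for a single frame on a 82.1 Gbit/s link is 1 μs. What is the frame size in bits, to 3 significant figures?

82100 bits

L = R × t_tx = 82100000000 b/s × 1e-06 s = 82100 bits.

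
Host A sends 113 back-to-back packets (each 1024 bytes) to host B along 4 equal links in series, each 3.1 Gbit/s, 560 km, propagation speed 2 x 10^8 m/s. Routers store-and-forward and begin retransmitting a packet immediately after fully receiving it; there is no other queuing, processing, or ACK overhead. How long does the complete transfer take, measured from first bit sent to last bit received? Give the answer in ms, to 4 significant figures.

11.51 ms

Per-hop transmission t_tx = L/R = 8192/3100000000 = 0.00264258 ms.
Per-hop propagation t_prop = 560000/200000000 = 2.8 ms.
Pipeline fill: first packet needs 4·t_tx to clear all hops; remaining 112 packets each add one t_tx.
Total = (4+113-1)·t_tx + 4·t_prop = 116·0.00264258 + 4·2.8 = 11.51 ms.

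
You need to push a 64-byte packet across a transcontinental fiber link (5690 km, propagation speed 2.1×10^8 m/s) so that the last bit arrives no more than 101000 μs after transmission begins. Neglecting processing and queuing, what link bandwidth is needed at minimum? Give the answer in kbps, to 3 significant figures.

L = 512 bits.
Propagation delay = 5690000 / 210000000 = 27095.2 μs.
Transmission budget = 101000 − 27095.2 = 73904.8 μs.
R ≥ L / t_tx = 512 bits / 0.0739048 s = 6.93 kbps.

6.93 kbps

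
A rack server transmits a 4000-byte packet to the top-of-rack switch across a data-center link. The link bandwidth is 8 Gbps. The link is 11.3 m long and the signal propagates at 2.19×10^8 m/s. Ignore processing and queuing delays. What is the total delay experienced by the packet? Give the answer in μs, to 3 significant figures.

L = 4000 × 8 = 32000 bits.
Transmission delay = L/R = 32000 / 8000000000 = 4 μs.
Propagation delay = d/s = 11.3 m / 219000000 m/s = 0.0515982 μs.
Total = 4.05 μs.

4.05 μs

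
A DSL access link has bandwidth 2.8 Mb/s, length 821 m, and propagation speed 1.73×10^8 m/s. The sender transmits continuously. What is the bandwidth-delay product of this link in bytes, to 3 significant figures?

Propagation delay = 821 / 173000000 = 4.74566e-06 s.
BDP = R × t_prop = 2800000 × 4.74566e-06 = 13.2879 bits.
In bytes: 13.2879/8 = 1.66 bytes.

1.66 bytes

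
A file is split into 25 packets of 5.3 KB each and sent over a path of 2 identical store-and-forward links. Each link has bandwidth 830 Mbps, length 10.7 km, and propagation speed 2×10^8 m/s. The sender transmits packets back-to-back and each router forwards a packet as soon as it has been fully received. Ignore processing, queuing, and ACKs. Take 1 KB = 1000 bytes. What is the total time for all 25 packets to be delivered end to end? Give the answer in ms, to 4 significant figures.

Per-hop transmission t_tx = L/R = 42400/830000000 = 0.0510843 ms.
Per-hop propagation t_prop = 10700/200000000 = 0.0535 ms.
Pipeline fill: first packet needs 2·t_tx to clear all hops; remaining 24 packets each add one t_tx.
Total = (2+25-1)·t_tx + 2·t_prop = 26·0.0510843 + 2·0.0535 = 1.435 ms.

1.435 ms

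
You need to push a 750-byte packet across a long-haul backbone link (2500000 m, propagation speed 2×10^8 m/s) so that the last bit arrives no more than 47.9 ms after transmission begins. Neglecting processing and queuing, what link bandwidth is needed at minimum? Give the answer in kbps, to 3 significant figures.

L = 6000 bits.
Propagation delay = 2500000 / 200000000 = 12.5 ms.
Transmission budget = 47.9 − 12.5 = 35.4 ms.
R ≥ L / t_tx = 6000 bits / 0.0354 s = 169 kbps.

169 kbps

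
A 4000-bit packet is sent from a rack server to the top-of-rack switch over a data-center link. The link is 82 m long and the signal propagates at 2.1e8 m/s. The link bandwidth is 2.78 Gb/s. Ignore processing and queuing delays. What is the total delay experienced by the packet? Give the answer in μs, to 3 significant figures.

1.83 μs

Transmission delay = L/R = 4000 / 2780000000 = 1.43885 μs.
Propagation delay = d/s = 82 m / 210000000 m/s = 0.390476 μs.
Total = 1.83 μs.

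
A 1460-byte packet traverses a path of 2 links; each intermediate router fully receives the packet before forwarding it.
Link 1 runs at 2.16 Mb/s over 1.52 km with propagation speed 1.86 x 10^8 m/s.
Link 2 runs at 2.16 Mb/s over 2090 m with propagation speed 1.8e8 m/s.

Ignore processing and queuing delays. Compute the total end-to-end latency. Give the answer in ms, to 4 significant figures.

L = 1460 × 8 = 11680 bits.
Transmission delay per hop = L/R = 11680/2160000 = 5.40741 ms; 2 hops → 10.8148 ms.
Propagation delays (d/s per hop): 0.00817204, 0.0116111 ms; sum = 0.0197832 ms.
End-to-end = 10.83 ms.

10.83 ms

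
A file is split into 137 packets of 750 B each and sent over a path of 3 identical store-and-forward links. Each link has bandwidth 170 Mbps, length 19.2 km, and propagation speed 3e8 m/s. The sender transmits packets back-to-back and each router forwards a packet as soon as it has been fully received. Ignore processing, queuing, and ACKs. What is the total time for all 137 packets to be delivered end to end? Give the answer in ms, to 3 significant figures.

Per-hop transmission t_tx = L/R = 6000/170000000 = 0.0352941 ms.
Per-hop propagation t_prop = 19200/300000000 = 0.064 ms.
Pipeline fill: first packet needs 3·t_tx to clear all hops; remaining 136 packets each add one t_tx.
Total = (3+137-1)·t_tx + 3·t_prop = 139·0.0352941 + 3·0.064 = 5.10 ms.

5.10 ms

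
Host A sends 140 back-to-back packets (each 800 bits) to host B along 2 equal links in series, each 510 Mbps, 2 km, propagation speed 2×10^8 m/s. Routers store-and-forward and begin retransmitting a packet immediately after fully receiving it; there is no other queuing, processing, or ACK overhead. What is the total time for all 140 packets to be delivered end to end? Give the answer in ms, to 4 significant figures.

0.2412 ms

Per-hop transmission t_tx = L/R = 800/510000000 = 0.00156863 ms.
Per-hop propagation t_prop = 2000/200000000 = 0.01 ms.
Pipeline fill: first packet needs 2·t_tx to clear all hops; remaining 139 packets each add one t_tx.
Total = (2+140-1)·t_tx + 2·t_prop = 141·0.00156863 + 2·0.01 = 0.2412 ms.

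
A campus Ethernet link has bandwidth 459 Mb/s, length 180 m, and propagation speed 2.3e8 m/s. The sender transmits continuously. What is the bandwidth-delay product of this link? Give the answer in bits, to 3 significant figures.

359 bits

Propagation delay = 180 / 2.3e+08 = 7.82609e-07 s.
BDP = R × t_prop = 459000000 × 7.82609e-07 = 359.217 bits.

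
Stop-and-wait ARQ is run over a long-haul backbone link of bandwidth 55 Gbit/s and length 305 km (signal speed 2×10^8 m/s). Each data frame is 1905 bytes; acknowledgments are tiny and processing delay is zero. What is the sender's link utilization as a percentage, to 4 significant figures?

t_tx = L/R = 15240/55000000000 = 2.77091e-07 s.
t_prop = 305000/200000000 = 0.001525 s; RTT = 0.00305 s.
Cycle = t_tx + RTT = 0.00305028 s.
Utilization = t_tx / cycle = 2.77091e-07/0.00305028 = 0.009084 %.

0.009084 %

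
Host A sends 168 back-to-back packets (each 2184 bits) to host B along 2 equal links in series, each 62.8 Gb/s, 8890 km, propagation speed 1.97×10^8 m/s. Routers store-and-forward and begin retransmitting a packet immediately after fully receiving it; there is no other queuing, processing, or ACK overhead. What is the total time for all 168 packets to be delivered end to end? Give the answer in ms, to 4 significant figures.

90.26 ms

Per-hop transmission t_tx = L/R = 2184/62800000000 = 3.47771e-05 ms.
Per-hop propagation t_prop = 8890000/197000000 = 45.1269 ms.
Pipeline fill: first packet needs 2·t_tx to clear all hops; remaining 167 packets each add one t_tx.
Total = (2+168-1)·t_tx + 2·t_prop = 169·3.47771e-05 + 2·45.1269 = 90.26 ms.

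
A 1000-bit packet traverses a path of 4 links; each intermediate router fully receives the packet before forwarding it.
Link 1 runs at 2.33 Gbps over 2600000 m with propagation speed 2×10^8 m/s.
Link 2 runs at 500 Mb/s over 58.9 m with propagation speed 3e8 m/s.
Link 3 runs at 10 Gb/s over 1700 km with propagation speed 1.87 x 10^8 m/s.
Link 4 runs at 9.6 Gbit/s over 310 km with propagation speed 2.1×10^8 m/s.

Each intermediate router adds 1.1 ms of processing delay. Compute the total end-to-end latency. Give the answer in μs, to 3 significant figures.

26900 μs

Transmission delays (L/R per hop): 0.429185, 2, 0.1, 0.104167 μs; sum = 2.63335 μs.
Propagation delays (d/s per hop): 13000, 0.196333, 9090.91, 1476.19 μs; sum = 23567.3 μs.
Processing at 3 router(s): 3 × 1.1 ms = 3300 μs.
End-to-end = 26900 μs.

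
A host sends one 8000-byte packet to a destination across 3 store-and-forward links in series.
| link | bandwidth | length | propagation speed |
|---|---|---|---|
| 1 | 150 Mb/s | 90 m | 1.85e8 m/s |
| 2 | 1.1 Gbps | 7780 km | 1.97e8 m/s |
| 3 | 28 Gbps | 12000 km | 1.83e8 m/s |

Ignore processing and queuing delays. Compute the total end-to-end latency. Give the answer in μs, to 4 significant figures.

105600 μs

L = 8000 × 8 = 64000 bits.
Transmission delays (L/R per hop): 426.667, 58.1818, 2.28571 μs; sum = 487.134 μs.
Propagation delays (d/s per hop): 0.486486, 39492.4, 65573.8 μs; sum = 105067 μs.
End-to-end = 105600 μs.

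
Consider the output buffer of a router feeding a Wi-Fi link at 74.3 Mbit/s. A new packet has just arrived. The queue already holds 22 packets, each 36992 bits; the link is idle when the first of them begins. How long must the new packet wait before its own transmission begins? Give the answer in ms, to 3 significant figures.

Each queued packet: L/R = 36992/74300000 = 0.497873 ms.
22 queued → 10.9532 ms.
Queuing delay = 11.0 ms.

11.0 ms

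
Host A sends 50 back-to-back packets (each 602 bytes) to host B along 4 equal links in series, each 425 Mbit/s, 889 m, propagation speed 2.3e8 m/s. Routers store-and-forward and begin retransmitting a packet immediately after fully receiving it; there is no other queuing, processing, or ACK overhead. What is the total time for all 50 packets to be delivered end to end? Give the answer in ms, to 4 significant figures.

0.6160 ms

Per-hop transmission t_tx = L/R = 4816/425000000 = 0.0113318 ms.
Per-hop propagation t_prop = 889/2.3e+08 = 0.00386522 ms.
Pipeline fill: first packet needs 4·t_tx to clear all hops; remaining 49 packets each add one t_tx.
Total = (4+50-1)·t_tx + 4·t_prop = 53·0.0113318 + 4·0.00386522 = 0.6160 ms.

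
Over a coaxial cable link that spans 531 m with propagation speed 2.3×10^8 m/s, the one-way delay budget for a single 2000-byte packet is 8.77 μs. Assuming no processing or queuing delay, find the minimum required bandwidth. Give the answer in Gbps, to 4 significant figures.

L = 16000 bits.
Propagation delay = 531 / 2.3e+08 = 2.3087 μs.
Transmission budget = 8.77 − 2.3087 = 6.4613 μs.
R ≥ L / t_tx = 16000 bits / 6.4613e-06 s = 2.476 Gbps.

2.476 Gbps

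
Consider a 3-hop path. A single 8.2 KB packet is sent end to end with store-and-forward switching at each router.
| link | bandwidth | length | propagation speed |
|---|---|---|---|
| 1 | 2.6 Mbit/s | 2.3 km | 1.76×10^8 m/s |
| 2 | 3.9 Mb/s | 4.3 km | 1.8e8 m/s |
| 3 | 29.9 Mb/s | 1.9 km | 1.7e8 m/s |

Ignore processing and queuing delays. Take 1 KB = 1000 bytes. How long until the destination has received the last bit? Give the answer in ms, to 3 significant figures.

L = 65600 bits.
Transmission delays (L/R per hop): 25.2308, 16.8205, 2.19398 ms; sum = 44.2453 ms.
Propagation delays (d/s per hop): 0.0130682, 0.0238889, 0.0111765 ms; sum = 0.0481335 ms.
End-to-end = 44.3 ms.

44.3 ms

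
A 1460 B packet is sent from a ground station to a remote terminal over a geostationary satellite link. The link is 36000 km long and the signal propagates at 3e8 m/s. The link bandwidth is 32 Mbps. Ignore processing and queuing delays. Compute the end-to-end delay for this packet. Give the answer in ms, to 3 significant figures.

120 ms

L = 1460 × 8 = 11680 bits.
Transmission delay = L/R = 11680 / 32000000 = 0.365 ms.
Propagation delay = d/s = 36000000 m / 300000000 m/s = 120 ms.
Total = 120 ms.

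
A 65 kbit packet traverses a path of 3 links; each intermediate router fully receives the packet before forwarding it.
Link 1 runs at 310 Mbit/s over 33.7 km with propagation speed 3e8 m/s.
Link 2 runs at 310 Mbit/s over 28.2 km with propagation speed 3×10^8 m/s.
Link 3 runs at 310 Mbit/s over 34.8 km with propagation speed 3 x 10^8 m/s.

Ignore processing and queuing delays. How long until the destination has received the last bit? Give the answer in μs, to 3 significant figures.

951 μs

L = 65000 bits.
Transmission delay per hop = L/R = 65000/310000000 = 209.677 μs; 3 hops → 629.032 μs.
Propagation delays (d/s per hop): 112.333, 94, 116 μs; sum = 322.333 μs.
End-to-end = 951 μs.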